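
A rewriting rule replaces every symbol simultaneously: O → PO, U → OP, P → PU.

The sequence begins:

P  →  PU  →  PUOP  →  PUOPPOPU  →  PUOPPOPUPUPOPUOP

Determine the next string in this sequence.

φ(PUOPPOPUPUPOPUOP) expands symbol-by-symbol to PU OP PO PU PU PO PU OP PU OP PU PO PU OP PO PU; joining the 16 pieces gives the next term.

PUOPPOPUPUPOPUOPPUOPPUPOPUOPPOPU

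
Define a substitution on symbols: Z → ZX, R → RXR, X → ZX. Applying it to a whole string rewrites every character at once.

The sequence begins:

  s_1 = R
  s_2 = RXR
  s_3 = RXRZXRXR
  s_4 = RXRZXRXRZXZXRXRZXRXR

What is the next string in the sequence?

Rewriting the 20 symbols of RXRZXRXRZXZXRXRZXRXR one by one yields RXR ZX RXR ZX ZX RXR ZX RXR ZX ZX ZX ZX RXR ZX RXR ZX ZX RXR ZX RXR; concatenated:

RXRZXRXRZXZXRXRZXRXRZXZXZXZXRXRZXRXRZXZXRXRZXRXR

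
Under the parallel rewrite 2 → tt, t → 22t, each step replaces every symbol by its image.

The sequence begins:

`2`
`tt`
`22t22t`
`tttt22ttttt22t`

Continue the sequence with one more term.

22t22t22t22ttttt22t22t22t22t22ttttt22t

Replace each of the 14 characters of tttt22ttttt22t in place — 22t 22t 22t 22t tt tt 22t 22t 22t 22t 22t tt tt 22t — and concatenate.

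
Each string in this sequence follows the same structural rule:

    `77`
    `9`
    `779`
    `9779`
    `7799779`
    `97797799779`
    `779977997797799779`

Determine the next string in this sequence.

97797799779779977997797799779

This is a Fibonacci-style word recurrence s(k) = s(k−2)·s(k−1): e.g. 77·9 = 779.
So term 8 is 97797799779·779977997797799779.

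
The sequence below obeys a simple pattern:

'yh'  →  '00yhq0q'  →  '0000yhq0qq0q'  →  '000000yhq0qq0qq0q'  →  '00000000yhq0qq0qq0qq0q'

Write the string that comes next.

Each term wraps the previous one in 00 on the left and q0q on the right.
Applying this once more to 00000000yhq0qq0qq0qq0q:

0000000000yhq0qq0qq0qq0qq0q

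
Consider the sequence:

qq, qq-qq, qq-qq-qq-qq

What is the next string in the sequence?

s(k+1) = s(k)·-·s(k) — each term doubles the last with '-' between the halves.
Doubling qq-qq-qq-qq with '-' between the halves:

qq-qq-qq-qq-qq-qq-qq-qq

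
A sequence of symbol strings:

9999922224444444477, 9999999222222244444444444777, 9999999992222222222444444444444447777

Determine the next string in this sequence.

Each string has the form 9^{2n+1} 2^{3n-2} 4^{3n+2} 7^{n}, where the shown terms are n = 2, 3, 4.
At n = 5 the blocks have lengths 11, 13, 17, 5.

9999999999922222222222224444444444444444477777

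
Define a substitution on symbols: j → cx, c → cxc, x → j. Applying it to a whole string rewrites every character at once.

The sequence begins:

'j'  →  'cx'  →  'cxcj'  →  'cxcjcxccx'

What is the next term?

cxcjcxccxcxcjcxccxcj

Rewriting each symbol of cxcjcxccx: c→cxc, x→j, c→cxc, j→cx, c→cxc, x→j, c→cxc, c→cxc, x→j, which concatenates to cxc j cxc cx cxc j cxc cxc j.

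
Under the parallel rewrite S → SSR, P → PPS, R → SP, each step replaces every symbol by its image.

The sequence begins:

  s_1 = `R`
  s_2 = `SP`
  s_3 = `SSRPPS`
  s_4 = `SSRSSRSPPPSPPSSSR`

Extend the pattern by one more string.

Replace each of the 17 characters of SSRSSRSPPPSPPSSSR in place — SSR SSR SP SSR SSR SP SSR PPS PPS PPS SSR PPS PPS SSR SSR SSR SP — and concatenate.

SSRSSRSPSSRSSRSPSSRPPSPPSPPSSSRPPSPPSSSRSSRSSRSP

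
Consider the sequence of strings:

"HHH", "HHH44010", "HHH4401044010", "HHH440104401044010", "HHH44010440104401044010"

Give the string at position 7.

Every step adds 44010 to the end: s(k+1) = s(k)·44010.
From HHH44010440104401044010, 2 further steps: HHH44010440104401044010 → HHH4401044010440104401044010 → (answer).

HHH440104401044010440104401044010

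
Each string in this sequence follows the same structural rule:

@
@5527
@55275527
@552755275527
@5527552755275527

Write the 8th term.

Each term is the previous one with 5527 appended.
From @5527552755275527, 3 further steps: @5527552755275527 → @55275527552755275527 → @552755275527552755275527 → (answer).

@5527552755275527552755275527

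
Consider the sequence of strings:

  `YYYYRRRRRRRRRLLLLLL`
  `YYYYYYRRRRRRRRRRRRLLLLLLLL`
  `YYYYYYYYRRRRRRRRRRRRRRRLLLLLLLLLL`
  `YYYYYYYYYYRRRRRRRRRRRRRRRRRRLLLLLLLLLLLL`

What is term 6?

Term n consists of 2n Y's, followed by 3n+3 R's, followed by 2n+2 L's, where the shown terms are n = 2, 3, 4, 5.
For term 6, n = 7, so the run lengths are 14, 24, 16.

YYYYYYYYYYYYYYRRRRRRRRRRRRRRRRRRRRRRRRLLLLLLLLLLLLLLLL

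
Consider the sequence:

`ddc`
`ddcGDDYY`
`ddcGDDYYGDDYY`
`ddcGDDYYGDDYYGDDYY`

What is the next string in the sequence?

Each term is the previous one with GDDYY appended.
Applying this once more to ddcGDDYYGDDYYGDDYY:

ddcGDDYYGDDYYGDDYYGDDYY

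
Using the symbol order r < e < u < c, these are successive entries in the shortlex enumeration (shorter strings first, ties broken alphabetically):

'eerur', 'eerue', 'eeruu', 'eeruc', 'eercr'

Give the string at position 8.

Continuing the enumeration 3 steps past eercr: eercr → eerce → eercu → (answer).

eercc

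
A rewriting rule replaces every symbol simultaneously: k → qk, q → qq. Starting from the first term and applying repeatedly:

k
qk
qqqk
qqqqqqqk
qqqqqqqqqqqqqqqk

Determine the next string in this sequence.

qqqqqqqqqqqqqqqqqqqqqqqqqqqqqqqk

Replace each of the 16 characters of qqqqqqqqqqqqqqqk in place — qq qq qq qq qq qq qq qq qq qq qq qq qq qq qq qk — and concatenate.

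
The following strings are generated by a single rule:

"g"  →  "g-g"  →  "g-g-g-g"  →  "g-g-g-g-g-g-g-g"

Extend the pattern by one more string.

Each string is two copies of the previous one joined by '-'.
So the next term is two copies of g-g-g-g-g-g-g-g with '-' between the halves.

g-g-g-g-g-g-g-g-g-g-g-g-g-g-g-g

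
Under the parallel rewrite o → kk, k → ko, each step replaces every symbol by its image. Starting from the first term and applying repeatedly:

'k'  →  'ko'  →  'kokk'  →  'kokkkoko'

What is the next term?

kokkkokokokkkokk

Expanding kokkkoko: k→ko, o→kk, k→ko, k→ko, k→ko, o→kk, k→ko, o→kk. Concatenated: ko kk ko ko ko kk ko kk.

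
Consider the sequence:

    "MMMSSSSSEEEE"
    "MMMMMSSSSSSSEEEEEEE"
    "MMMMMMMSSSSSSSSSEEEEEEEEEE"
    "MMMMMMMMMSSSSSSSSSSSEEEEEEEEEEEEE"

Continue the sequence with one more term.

MMMMMMMMMMMSSSSSSSSSSSSSEEEEEEEEEEEEEEEE

Term n consists of 2n-1 M's, followed by 2n+1 S's, followed by 3n-2 E's, where the shown terms are n = 2, 3, 4, 5.
Setting n = 6 gives 11, 13, 16 characters in each block.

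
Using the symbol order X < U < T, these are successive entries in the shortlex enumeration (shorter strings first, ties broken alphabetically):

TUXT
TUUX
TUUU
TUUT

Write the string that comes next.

TUTX

The successor of TUUT increments the rightmost position that isn't already T and resets every position after it to X.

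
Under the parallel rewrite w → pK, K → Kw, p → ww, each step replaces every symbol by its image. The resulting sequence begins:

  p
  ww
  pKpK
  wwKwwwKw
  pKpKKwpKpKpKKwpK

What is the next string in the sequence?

wwKwwwKwKwpKwwKwwwKwwwKwKwpKwwKw

φ(pKpKKwpKpKpKKwpK) expands symbol-by-symbol to ww Kw ww Kw Kw pK ww Kw ww Kw ww Kw Kw pK ww Kw; joining the 16 pieces gives the next term.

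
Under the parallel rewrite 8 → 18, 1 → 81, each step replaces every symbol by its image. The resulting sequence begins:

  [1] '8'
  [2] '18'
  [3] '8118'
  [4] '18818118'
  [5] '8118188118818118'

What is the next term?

18818118811818818118188118818118

Replace each of the 16 characters of 8118188118818118 in place — 18 81 81 18 81 18 18 81 81 18 18 81 18 81 81 18 — and concatenate.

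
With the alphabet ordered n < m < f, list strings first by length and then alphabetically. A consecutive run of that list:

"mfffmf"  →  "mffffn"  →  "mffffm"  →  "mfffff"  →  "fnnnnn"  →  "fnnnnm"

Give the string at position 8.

Advancing 2 positions from fnnnnm through fnnnnm → fnnnnf reaches term 8.

fnnnmn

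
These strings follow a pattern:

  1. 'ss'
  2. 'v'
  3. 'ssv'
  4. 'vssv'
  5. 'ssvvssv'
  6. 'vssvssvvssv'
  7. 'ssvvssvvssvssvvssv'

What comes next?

From term 3 onward, concatenate the second-to-last term with the last: ss·v = ssv, v·ssv = vssv, …
Continuing: vssvssvvssv · ssvvssvvssvssvvssv gives term 8.

vssvssvvssvssvvssvvssvssvvssv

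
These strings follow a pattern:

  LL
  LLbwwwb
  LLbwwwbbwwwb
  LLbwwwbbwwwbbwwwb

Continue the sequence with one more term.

The strings grow by a fixed suffix bwwwb each time.
One more step from LLbwwwbbwwwbbwwwb gives the answer.

LLbwwwbbwwwbbwwwbbwwwb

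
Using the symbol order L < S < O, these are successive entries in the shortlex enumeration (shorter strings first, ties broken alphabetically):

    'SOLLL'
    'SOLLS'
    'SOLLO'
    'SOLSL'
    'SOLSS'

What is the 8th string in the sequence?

Advancing 3 positions from SOLSS through SOLSS → SOLSO → SOLOL reaches term 8.

SOLOS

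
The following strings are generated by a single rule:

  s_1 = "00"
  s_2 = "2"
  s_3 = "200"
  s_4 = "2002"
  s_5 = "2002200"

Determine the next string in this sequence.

This is a Fibonacci-style word recurrence s(k) = s(k−1)·s(k−2): e.g. 2·00 = 200.
Continuing: 2002200 · 2002 gives term 6.

20022002002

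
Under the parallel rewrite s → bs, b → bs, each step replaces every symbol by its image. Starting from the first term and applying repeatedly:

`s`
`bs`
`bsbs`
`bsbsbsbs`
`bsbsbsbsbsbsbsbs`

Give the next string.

φ(bsbsbsbsbsbsbsbs) expands symbol-by-symbol to bs bs bs bs bs bs bs bs bs bs bs bs bs bs bs bs; joining the 16 pieces gives the next term.

bsbsbsbsbsbsbsbsbsbsbsbsbsbsbsbs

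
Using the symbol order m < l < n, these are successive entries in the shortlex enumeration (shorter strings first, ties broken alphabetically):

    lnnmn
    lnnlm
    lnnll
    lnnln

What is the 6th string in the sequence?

Continuing the enumeration 2 steps past lnnln: lnnln → lnnnm → (answer).

lnnnl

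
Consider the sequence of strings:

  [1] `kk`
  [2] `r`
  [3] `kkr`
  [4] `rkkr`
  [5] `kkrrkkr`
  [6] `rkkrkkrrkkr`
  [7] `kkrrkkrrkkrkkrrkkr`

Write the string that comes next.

This is a Fibonacci-style word recurrence s(k) = s(k−2)·s(k−1): e.g. kk·r = kkr.
So term 8 is rkkrkkrrkkr·kkrrkkrrkkrkkrrkkr.

rkkrkkrrkkrkkrrkkrrkkrkkrrkkr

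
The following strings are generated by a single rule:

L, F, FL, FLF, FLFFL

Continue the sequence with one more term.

FLFFLFLF

Each term (from the third on) is the previous term followed by the one before it: term 3 = F·L = FL.
Continuing: FLFFL · FLF gives term 6.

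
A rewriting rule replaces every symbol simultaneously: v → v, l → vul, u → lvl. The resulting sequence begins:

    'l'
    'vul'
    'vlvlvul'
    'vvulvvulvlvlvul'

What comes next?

Applying the rule to each of the 15 symbols of vvulvvulvlvlvul gives the pieces v v lvl vul v v lvl vul v vul v vul v lvl vul, which concatenate to the answer.

vvlvlvulvvlvlvulvvulvvulvlvlvul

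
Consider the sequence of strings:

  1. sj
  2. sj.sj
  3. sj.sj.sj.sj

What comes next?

s(k+1) = s(k)·.·s(k) — each term doubles the last with '.' between the halves.
Doubling sj.sj.sj.sj with '.' between the halves:

sj.sj.sj.sj.sj.sj.sj.sj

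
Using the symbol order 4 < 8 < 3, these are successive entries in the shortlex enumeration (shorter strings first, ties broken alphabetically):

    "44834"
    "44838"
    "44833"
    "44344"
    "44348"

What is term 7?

44384

Continuing the enumeration 2 steps past 44348: 44348 → 44343 → (answer).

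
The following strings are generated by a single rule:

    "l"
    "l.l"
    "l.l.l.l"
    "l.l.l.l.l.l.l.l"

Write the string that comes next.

Each string is two copies of the previous one joined by '.'.
So the next term is two copies of l.l.l.l.l.l.l.l with '.' between the halves.

l.l.l.l.l.l.l.l.l.l.l.l.l.l.l.l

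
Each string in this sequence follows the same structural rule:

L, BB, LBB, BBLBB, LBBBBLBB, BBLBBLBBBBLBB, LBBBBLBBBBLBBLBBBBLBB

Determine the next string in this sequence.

BBLBBLBBBBLBBLBBBBLBBBBLBBLBBBBLBB

Each term (from the third on) is the two preceding terms concatenated in order: term 3 = L·BB = LBB.
The next term joins BBLBBLBBBBLBB and LBBBBLBBBBLBBLBBBBLBB.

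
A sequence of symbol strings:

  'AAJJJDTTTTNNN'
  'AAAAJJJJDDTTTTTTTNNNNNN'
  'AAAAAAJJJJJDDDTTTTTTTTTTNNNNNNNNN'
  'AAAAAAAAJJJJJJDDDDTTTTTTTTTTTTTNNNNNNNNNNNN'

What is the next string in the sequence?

AAAAAAAAAAJJJJJJJDDDDDTTTTTTTTTTTTTTTTNNNNNNNNNNNNNNN

The n-th term is 2n A's then n+2 J's then n D's then 3n+1 T's then 3n N's (n = 1, 2, …).
For the next term, n = 5, so the run lengths are 10, 7, 5, 16, 15.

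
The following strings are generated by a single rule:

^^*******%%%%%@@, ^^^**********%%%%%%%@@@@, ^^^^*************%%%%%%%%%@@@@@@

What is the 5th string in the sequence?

^^^^^^*******************%%%%%%%%%%%%%@@@@@@@@@@

Term n consists of n ^'s, followed by 3n+1 *'s, followed by 2n+1 %'s, followed by 2n-2 @'s, where the shown terms are n = 2, 3, 4.
At n = 6 the blocks have lengths 6, 19, 13, 10.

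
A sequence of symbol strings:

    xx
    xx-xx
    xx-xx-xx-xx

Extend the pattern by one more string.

s(k+1) = s(k)·-·s(k) — each term doubles the last with '-' between the halves.
Doubling xx-xx-xx-xx with '-' between the halves:

xx-xx-xx-xx-xx-xx-xx-xx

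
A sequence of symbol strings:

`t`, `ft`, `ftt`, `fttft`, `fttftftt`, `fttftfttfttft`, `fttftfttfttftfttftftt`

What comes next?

From term 3 onward, concatenate the last term with the second-to-last: ft·t = ftt, ftt·ft = fttft, …
The next term joins fttftfttfttftfttftftt and fttftfttfttft.

fttftfttfttftfttftfttfttftfttfttft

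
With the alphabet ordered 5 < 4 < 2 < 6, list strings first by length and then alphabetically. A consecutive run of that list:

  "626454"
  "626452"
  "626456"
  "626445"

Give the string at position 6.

Stepping forward 2 times from 626445: 626445 → 626444, then the target.

626442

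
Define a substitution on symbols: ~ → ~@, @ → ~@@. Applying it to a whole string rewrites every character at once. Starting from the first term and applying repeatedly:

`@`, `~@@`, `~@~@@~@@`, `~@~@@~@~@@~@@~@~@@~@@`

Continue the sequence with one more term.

φ(~@~@@~@~@@~@@~@~@@~@@) expands symbol-by-symbol to ~@ ~@@ ~@ ~@@ ~@@ ~@ ~@@ ~@ ~@@ ~@@ ~@ ~@@ ~@@ ~@ ~@@ ~@ ~@@ ~@@ ~@ ~@@ ~@@; joining the 21 pieces gives the next term.

~@~@@~@~@@~@@~@~@@~@~@@~@@~@~@@~@@~@~@@~@~@@~@@~@~@@~@@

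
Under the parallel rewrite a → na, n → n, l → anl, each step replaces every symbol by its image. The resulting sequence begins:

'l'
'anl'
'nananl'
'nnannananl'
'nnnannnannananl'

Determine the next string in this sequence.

Rewriting the 15 symbols of nnnannnannananl one by one yields n n n na n n n na n n na n na n anl; concatenated:

nnnnannnnannnannananl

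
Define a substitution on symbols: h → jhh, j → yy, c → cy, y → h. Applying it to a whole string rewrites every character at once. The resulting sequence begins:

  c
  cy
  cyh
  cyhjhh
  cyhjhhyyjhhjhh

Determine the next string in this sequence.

Replace each of the 14 characters of cyhjhhyyjhhjhh in place — cy h jhh yy jhh jhh h h yy jhh jhh yy jhh jhh — and concatenate.

cyhjhhyyjhhjhhhhyyjhhjhhyyjhhjhh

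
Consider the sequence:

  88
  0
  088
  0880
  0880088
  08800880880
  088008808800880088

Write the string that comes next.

From term 3 onward, concatenate the last term with the second-to-last: 0·88 = 088, 088·0 = 0880, …
So term 8 is 088008808800880088·08800880880.

08800880880088008808800880880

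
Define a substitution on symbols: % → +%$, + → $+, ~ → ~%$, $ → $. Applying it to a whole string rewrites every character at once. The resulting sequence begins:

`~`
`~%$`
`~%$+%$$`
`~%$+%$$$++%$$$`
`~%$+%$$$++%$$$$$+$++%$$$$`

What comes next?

Replace each of the 25 characters of ~%$+%$$$++%$$$$$+$++%$$$$ in place — ~%$ +%$ $ $+ +%$ $ $ $ $+ $+ +%$ $ $ $ $ $ $+ $ $+ $+ +%$ $ $ $ $ — and concatenate.

~%$+%$$$++%$$$$$+$++%$$$$$$$+$$+$++%$$$$$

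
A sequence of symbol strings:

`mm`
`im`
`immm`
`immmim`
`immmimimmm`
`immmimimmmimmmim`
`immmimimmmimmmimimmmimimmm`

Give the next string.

immmimimmmimmmimimmmimimmmimmmimimmmimmmim

This is a Fibonacci-style word recurrence s(k) = s(k−1)·s(k−2): e.g. im·mm = immm.
Continuing: immmimimmmimmmimimmmimimmm · immmimimmmimmmim gives term 8.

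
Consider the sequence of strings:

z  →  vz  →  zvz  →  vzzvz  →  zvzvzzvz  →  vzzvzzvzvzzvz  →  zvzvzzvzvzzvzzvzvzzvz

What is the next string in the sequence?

vzzvzzvzvzzvzzvzvzzvzvzzvzzvzvzzvz

Each term (from the third on) is the two preceding terms concatenated in order: term 3 = z·vz = zvz.
So term 8 is vzzvzzvzvzzvz·zvzvzzvzvzzvzzvzvzzvz.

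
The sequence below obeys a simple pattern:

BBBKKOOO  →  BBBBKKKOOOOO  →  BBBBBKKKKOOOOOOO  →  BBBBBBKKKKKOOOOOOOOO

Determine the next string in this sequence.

The n-th term is n+2 B's then n+1 K's then 2n+1 O's (n = 1, 2, …).
Setting n = 5 gives 7, 6, 11 characters in each block.

BBBBBBBKKKKKKOOOOOOOOOOO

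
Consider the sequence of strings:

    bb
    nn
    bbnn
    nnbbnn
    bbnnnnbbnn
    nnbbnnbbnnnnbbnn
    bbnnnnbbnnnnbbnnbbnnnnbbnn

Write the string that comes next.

nnbbnnbbnnnnbbnnbbnnnnbbnnnnbbnnbbnnnnbbnn

This is a Fibonacci-style word recurrence s(k) = s(k−2)·s(k−1): e.g. bb·nn = bbnn.
Continuing: nnbbnnbbnnnnbbnn · bbnnnnbbnnnnbbnnbbnnnnbbnn gives term 8.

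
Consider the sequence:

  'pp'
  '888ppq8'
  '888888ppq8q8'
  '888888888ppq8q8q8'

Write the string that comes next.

888888888888ppq8q8q8q8

s(k+1) = 888·s(k)·q8, so each term gains 888 as a prefix and q8 as a suffix.
So the next term is 888·888888888ppq8q8q8·q8.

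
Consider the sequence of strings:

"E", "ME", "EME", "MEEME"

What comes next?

Each term (from the third on) is the two preceding terms concatenated in order: term 3 = E·ME = EME.
Continuing: EME · MEEME gives term 5.

EMEMEEME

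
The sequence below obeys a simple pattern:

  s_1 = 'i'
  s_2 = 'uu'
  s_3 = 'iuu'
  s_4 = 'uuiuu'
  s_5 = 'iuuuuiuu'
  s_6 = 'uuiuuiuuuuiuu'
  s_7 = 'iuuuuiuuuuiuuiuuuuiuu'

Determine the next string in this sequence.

This is a Fibonacci-style word recurrence s(k) = s(k−2)·s(k−1): e.g. i·uu = iuu.
Continuing: uuiuuiuuuuiuu · iuuuuiuuuuiuuiuuuuiuu gives term 8.

uuiuuiuuuuiuuiuuuuiuuuuiuuiuuuuiuu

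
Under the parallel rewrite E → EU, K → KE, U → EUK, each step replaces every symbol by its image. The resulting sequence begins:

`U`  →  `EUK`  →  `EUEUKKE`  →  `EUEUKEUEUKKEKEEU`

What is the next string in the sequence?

Rewriting the 16 symbols of EUEUKEUEUKKEKEEU one by one yields EU EUK EU EUK KE EU EUK EU EUK KE KE EU KE EU EU EUK; concatenated:

EUEUKEUEUKKEEUEUKEUEUKKEKEEUKEEUEUEUK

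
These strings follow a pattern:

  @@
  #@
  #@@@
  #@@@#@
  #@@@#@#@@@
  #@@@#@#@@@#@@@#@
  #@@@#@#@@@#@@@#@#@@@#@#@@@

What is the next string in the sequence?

#@@@#@#@@@#@@@#@#@@@#@#@@@#@@@#@#@@@#@@@#@

From term 3 onward, concatenate the last term with the second-to-last: #@·@@ = #@@@, #@@@·#@ = #@@@#@, …
So term 8 is #@@@#@#@@@#@@@#@#@@@#@#@@@·#@@@#@#@@@#@@@#@.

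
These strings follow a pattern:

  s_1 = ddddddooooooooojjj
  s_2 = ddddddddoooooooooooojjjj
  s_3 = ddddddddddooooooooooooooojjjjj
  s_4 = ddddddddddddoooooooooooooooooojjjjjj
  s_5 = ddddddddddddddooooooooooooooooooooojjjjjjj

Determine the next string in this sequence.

ddddddddddddddddoooooooooooooooooooooooojjjjjjjj

The n-th term is 2n+2 d's then 3n+3 o's then n+1 j's, where the shown terms are n = 2, 3, 4, 5, 6.
At n = 7 the blocks have lengths 16, 24, 8.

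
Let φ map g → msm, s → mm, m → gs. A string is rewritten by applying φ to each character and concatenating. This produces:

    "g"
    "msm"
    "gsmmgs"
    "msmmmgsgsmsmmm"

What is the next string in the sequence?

Rewriting the 14 symbols of msmmmgsgsmsmmm one by one yields gs mm gs gs gs msm mm msm mm gs mm gs gs gs; concatenated:

gsmmgsgsgsmsmmmmsmmmgsmmgsgsgs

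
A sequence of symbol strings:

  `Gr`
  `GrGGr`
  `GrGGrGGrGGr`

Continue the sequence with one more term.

GrGGrGGrGGrGGrGGrGGrGGr

s(k+1) = s(k)·G·s(k) — each term doubles the last with 'G' between the halves.
So the next term is two copies of GrGGrGGrGGr with 'G' between the halves.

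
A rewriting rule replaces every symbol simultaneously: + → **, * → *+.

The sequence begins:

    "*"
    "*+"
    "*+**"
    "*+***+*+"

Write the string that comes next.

Rewriting each symbol of *+***+*+: *→*+, +→**, *→*+, *→*+, *→*+, +→**, *→*+, +→**, which concatenates to *+ ** *+ *+ *+ ** *+ **.

*+***+*+*+***+**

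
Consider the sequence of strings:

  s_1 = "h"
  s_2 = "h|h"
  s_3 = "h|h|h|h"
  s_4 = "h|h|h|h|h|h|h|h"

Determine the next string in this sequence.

Each string is two copies of the previous one joined by '|'.
So the next term is two copies of h|h|h|h|h|h|h|h with '|' between the halves.

h|h|h|h|h|h|h|h|h|h|h|h|h|h|h|h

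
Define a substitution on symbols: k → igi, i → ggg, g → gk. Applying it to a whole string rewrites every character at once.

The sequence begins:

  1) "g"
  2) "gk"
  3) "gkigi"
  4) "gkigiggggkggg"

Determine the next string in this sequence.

Replace each of the 13 characters of gkigiggggkggg in place — gk igi ggg gk ggg gk gk gk gk igi gk gk gk — and concatenate.

gkigiggggkggggkgkgkgkigigkgkgk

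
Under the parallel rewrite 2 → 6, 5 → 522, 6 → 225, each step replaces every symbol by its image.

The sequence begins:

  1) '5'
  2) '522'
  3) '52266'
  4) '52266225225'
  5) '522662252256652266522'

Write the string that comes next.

5226622522566522665222252255226622522552266

Applying the rule to each of the 21 symbols of 522662252256652266522 gives the pieces 522 6 6 225 225 6 6 522 6 6 522 225 225 522 6 6 225 225 522 6 6, which concatenate to the answer.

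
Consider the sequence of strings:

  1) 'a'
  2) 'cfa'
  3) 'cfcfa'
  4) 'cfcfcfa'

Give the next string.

Each term is the previous one with cf prepended.
Applying this once more to cfcfcfa:

cfcfcfcfa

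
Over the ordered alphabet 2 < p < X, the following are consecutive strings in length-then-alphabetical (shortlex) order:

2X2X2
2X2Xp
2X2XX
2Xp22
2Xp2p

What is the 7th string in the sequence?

Stepping forward 2 times from 2Xp2p: 2Xp2p → 2Xp2X, then the target.

2Xpp2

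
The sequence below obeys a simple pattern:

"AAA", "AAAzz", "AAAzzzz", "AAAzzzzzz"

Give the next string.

Every step adds zz to the end: s(k+1) = s(k)·zz.
Applying this once more to AAAzzzzzz:

AAAzzzzzzzz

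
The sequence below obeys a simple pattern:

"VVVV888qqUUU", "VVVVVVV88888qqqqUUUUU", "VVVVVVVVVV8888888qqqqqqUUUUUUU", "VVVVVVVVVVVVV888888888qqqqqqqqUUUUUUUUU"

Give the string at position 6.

Term n consists of 3n-2 V's, followed by 2n-1 8's, followed by 2n-2 q's, followed by 2n-1 U's, where the shown terms are n = 2, 3, 4, 5.
Setting n = 7 gives 19, 13, 12, 13 characters in each block.

VVVVVVVVVVVVVVVVVVV8888888888888qqqqqqqqqqqqUUUUUUUUUUUUU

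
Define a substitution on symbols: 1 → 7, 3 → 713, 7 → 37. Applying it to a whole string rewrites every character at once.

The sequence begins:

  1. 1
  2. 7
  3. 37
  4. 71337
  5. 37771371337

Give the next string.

Apply φ to 37771371337 symbol by symbol: 3→713, 7→37, 7→37, 7→37, 1→7, 3→713, 7→37, 1→7, 3→713, 3→713, 7→37; joined: 713 37 37 37 7 713 37 7 713 713 37.

713373737771337771371337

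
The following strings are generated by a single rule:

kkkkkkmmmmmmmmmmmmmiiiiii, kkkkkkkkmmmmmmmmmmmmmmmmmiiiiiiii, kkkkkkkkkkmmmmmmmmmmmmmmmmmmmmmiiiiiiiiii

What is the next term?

The n-th term is 2n k's then 4n+1 m's then 2n i's, where the shown terms are n = 3, 4, 5.
Setting n = 6 gives 12, 25, 12 characters in each block.

kkkkkkkkkkkkmmmmmmmmmmmmmmmmmmmmmmmmmiiiiiiiiiiii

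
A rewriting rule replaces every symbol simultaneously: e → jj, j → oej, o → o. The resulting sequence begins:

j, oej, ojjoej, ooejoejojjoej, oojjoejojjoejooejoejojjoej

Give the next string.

oooejoejojjoejooejoejojjoejoojjoejojjoejooejoejojjoej

Replace each of the 26 characters of oojjoejojjoejooejoejojjoej in place — o o oej oej o jj oej o oej oej o jj oej o o jj oej o jj oej o oej oej o jj oej — and concatenate.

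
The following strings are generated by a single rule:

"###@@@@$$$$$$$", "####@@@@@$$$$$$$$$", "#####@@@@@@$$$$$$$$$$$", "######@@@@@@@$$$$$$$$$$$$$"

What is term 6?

########@@@@@@@@@$$$$$$$$$$$$$$$$$

Term n consists of n #'s, followed by n+1 @'s, followed by 2n+1 $'s, where the shown terms are n = 3, 4, 5, 6.
At n = 8 the blocks have lengths 8, 9, 17.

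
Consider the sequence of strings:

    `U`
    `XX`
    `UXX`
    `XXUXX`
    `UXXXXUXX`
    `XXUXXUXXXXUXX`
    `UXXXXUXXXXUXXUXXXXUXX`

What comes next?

XXUXXUXXXXUXXUXXXXUXXXXUXXUXXXXUXX

From term 3 onward, concatenate the second-to-last term with the last: U·XX = UXX, XX·UXX = XXUXX, …
The next term joins XXUXXUXXXXUXX and UXXXXUXXXXUXXUXXXXUXX.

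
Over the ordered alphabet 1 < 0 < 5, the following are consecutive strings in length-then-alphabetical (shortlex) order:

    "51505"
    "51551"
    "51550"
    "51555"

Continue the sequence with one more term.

The successor of 51555 increments the rightmost position that isn't already 5 and resets every position after it to 1.

50111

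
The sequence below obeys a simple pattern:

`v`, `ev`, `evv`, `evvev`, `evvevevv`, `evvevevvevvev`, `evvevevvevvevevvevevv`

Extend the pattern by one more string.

Each term (from the third on) is the previous term followed by the one before it: term 3 = ev·v = evv.
The next term joins evvevevvevvevevvevevv and evvevevvevvev.

evvevevvevvevevvevevvevvevevvevvev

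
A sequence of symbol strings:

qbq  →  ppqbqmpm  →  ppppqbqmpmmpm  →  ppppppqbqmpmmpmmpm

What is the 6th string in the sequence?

ppppppppppqbqmpmmpmmpmmpmmpm

Every step adds pp to the front and mpm to the end of the previous string.
From ppppppqbqmpmmpmmpm, 2 further steps: ppppppqbqmpmmpmmpm → ppppppppqbqmpmmpmmpmmpm → (answer).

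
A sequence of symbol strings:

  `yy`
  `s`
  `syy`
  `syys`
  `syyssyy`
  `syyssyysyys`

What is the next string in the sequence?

From term 3 onward, concatenate the last term with the second-to-last: s·yy = syy, syy·s = syys, …
So term 7 is syyssyysyys·syyssyy.

syyssyysyyssyyssyy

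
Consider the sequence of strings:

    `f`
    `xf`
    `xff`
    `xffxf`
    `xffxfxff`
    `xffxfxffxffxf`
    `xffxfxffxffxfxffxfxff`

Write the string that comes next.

xffxfxffxffxfxffxfxffxffxfxffxffxf

From term 3 onward, concatenate the last term with the second-to-last: xf·f = xff, xff·xf = xffxf, …
So term 8 is xffxfxffxffxfxffxfxff·xffxfxffxffxf.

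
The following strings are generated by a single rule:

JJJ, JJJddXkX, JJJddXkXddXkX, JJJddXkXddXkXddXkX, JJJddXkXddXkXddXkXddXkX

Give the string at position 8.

JJJddXkXddXkXddXkXddXkXddXkXddXkXddXkX

Each term is the previous one with ddXkX appended.
From JJJddXkXddXkXddXkXddXkX, 3 further steps: JJJddXkXddXkXddXkXddXkX → JJJddXkXddXkXddXkXddXkXddXkX → JJJddXkXddXkXddXkXddXkXddXkXddXkX → (answer).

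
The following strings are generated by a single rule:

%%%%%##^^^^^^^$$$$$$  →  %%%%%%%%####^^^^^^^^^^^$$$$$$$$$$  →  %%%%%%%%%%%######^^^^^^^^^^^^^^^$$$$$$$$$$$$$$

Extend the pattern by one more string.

%%%%%%%%%%%%%%########^^^^^^^^^^^^^^^^^^^$$$$$$$$$$$$$$$$$$

Reading off run lengths: % runs 5, 8, 11; # runs 2, 4, 6; ^ runs 7, 11, 15; $ runs 6, 10, 14 — each is linear in n, where the shown terms are n = 2, 3, 4.
At n = 5 the blocks have lengths 14, 8, 19, 18.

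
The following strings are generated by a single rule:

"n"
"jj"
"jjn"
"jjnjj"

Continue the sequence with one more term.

From term 3 onward, concatenate the last term with the second-to-last: jj·n = jjn, jjn·jj = jjnjj, …
The next term joins jjnjj and jjn.

jjnjjjjn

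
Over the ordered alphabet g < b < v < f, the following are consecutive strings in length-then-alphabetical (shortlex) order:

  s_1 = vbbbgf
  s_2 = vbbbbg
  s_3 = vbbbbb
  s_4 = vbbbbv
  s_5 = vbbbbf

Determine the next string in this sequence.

Treat vbbbbf as a base-4 numeral over the given alphabet and add one, carrying through any trailing f's.

vbbbvg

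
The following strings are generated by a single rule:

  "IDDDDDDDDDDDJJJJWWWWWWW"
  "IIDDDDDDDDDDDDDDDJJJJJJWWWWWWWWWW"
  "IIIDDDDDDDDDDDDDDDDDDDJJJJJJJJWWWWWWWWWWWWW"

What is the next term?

IIIIDDDDDDDDDDDDDDDDDDDDDDDJJJJJJJJJJWWWWWWWWWWWWWWWW

Term n consists of n-1 I's, followed by 4n+3 D's, followed by 2n J's, followed by 3n+1 W's, where the shown terms are n = 2, 3, 4.
At n = 5 the blocks have lengths 4, 23, 10, 16.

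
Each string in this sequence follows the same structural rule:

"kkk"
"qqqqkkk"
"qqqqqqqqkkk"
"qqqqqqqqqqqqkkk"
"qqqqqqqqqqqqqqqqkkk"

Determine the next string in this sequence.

Each term is the previous one with qqqq prepended.
Applying this once more to qqqqqqqqqqqqqqqqkkk:

qqqqqqqqqqqqqqqqqqqqkkk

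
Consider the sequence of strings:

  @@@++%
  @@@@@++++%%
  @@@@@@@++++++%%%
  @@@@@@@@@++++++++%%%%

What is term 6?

@@@@@@@@@@@@@++++++++++++%%%%%%

The n-th term is 2n+1 @'s then 2n +'s then n %'s (n = 1, 2, …).
For term 6, n = 6, so the run lengths are 13, 12, 6.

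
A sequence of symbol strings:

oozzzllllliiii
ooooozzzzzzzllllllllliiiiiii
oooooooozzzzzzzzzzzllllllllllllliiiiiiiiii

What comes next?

ooooooooooozzzzzzzzzzzzzzzllllllllllllllllliiiiiiiiiiiii

Each string has the form o^{3n-1} z^{4n-1} l^{4n+1} i^{3n+1} (n = 1, 2, …).
For the next term, n = 4, so the run lengths are 11, 15, 17, 13.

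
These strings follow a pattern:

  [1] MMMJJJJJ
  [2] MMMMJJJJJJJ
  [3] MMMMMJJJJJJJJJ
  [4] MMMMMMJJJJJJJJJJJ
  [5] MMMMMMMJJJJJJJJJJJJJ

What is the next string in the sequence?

MMMMMMMMJJJJJJJJJJJJJJJ

The n-th term is n M's then 2n-1 J's, where the shown terms are n = 3, 4, 5, 6, 7.
At n = 8 the blocks have lengths 8, 15.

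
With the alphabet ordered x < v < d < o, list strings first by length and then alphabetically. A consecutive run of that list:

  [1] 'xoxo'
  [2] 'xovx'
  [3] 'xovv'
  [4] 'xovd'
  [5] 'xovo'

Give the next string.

xodx

The successor of xovo increments the rightmost position that isn't already o and resets every position after it to x.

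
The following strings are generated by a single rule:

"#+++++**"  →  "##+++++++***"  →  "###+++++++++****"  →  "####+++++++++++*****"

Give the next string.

#####+++++++++++++******

The n-th term is n-1 #'s then 2n+1 +'s then n *'s, where the shown terms are n = 2, 3, 4, 5.
For the next term, n = 6, so the run lengths are 5, 13, 6.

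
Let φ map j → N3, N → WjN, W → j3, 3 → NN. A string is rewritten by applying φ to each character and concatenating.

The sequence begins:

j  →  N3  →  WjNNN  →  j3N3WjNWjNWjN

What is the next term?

N3NNWjNNNj3N3WjNj3N3WjNj3N3WjN

φ(j3N3WjNWjNWjN) expands symbol-by-symbol to N3 NN WjN NN j3 N3 WjN j3 N3 WjN j3 N3 WjN; joining the 13 pieces gives the next term.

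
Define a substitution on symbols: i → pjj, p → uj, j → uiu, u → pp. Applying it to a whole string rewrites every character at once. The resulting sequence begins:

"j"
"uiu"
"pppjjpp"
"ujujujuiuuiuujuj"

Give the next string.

ppuiuppuiuppuiupppjjpppppjjppppuiuppuiu

Replace each of the 16 characters of ujujujuiuuiuujuj in place — pp uiu pp uiu pp uiu pp pjj pp pp pjj pp pp uiu pp uiu — and concatenate.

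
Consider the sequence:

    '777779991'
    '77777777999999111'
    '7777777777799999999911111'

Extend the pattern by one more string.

777777777777779999999999991111111

Term n consists of 3n+2 7's, followed by 3n 9's, followed by 2n-1 1's (n = 1, 2, …).
At n = 4 the blocks have lengths 14, 12, 7.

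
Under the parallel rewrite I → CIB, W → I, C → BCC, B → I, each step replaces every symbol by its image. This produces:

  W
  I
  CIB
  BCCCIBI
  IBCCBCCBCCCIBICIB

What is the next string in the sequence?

Rewriting the 17 symbols of IBCCBCCBCCCIBICIB one by one yields CIB I BCC BCC I BCC BCC I BCC BCC BCC CIB I CIB BCC CIB I; concatenated:

CIBIBCCBCCIBCCBCCIBCCBCCBCCCIBICIBBCCCIBI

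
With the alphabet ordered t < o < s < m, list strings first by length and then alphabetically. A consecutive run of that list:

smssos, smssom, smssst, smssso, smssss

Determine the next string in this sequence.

smsssm

Find the rightmost character of smssss below m, bump it to the next letter, and reset everything to its right to t.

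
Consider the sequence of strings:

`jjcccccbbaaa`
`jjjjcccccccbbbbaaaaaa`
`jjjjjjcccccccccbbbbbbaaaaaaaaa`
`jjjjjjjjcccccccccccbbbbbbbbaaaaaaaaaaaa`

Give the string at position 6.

jjjjjjjjjjjjcccccccccccccccbbbbbbbbbbbbaaaaaaaaaaaaaaaaaa

Term n consists of 2n j's, followed by 2n+3 c's, followed by 2n b's, followed by 3n a's (n = 1, 2, …).
Setting n = 6 gives 12, 15, 12, 18 characters in each block.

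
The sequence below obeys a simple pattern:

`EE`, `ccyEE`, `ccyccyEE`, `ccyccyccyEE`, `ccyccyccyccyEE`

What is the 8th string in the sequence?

The strings grow by a fixed prefix ccy each time.
From ccyccyccyccyEE, 3 further steps: ccyccyccyccyEE → ccyccyccyccyccyEE → ccyccyccyccyccyccyEE → (answer).

ccyccyccyccyccyccyccyEE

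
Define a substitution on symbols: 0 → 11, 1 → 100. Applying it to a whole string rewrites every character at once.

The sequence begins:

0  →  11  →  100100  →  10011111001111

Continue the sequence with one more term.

φ(10011111001111) expands symbol-by-symbol to 100 11 11 100 100 100 100 100 11 11 100 100 100 100; joining the 14 pieces gives the next term.

10011111001001001001001111100100100100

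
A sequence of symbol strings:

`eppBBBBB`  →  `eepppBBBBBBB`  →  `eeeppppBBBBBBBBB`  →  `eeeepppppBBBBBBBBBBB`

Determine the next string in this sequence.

Each string has the form e^{n-1} p^{n} B^{2n+1}, where the shown terms are n = 2, 3, 4, 5.
Setting n = 6 gives 5, 6, 13 characters in each block.

eeeeeppppppBBBBBBBBBBBBB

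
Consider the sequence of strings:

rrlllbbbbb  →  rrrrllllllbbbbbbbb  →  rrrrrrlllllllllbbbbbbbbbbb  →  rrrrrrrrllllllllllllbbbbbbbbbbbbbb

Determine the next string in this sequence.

Reading off run lengths: r runs 2, 4, 6, 8; l runs 3, 6, 9, 12; b runs 5, 8, 11, 14 — each is linear in n (n = 1, 2, …).
At n = 5 the blocks have lengths 10, 15, 17.

rrrrrrrrrrlllllllllllllllbbbbbbbbbbbbbbbbb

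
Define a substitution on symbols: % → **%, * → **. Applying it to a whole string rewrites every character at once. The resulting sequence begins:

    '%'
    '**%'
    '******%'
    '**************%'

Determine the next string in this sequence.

Replace each of the 15 characters of **************% in place — ** ** ** ** ** ** ** ** ** ** ** ** ** ** **% — and concatenate.

******************************%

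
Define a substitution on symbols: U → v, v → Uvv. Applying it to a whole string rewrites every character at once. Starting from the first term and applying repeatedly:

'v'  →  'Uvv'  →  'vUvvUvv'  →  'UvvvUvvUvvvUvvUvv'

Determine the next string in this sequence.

vUvvUvvUvvvUvvUvvvUvvUvvUvvvUvvUvvvUvvUvv

Replace each of the 17 characters of UvvvUvvUvvvUvvUvv in place — v Uvv Uvv Uvv v Uvv Uvv v Uvv Uvv Uvv v Uvv Uvv v Uvv Uvv — and concatenate.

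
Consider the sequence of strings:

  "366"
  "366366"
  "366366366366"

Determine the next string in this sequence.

s(k+1) = s(k)·s(k) — each term doubles the last.
One more doubling of 366366366366 gives the answer.

366366366366366366366366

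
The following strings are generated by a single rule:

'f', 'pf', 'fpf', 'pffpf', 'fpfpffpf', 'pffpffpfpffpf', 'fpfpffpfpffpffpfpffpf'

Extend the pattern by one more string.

pffpffpfpffpffpfpffpfpffpffpfpffpf

Each term (from the third on) is the two preceding terms concatenated in order: term 3 = f·pf = fpf.
Continuing: pffpffpfpffpf · fpfpffpfpffpffpfpffpf gives term 8.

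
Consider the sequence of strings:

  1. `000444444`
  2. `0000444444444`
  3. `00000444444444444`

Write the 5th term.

0000000444444444444444444

The n-th term is n+1 0's then 3n 4's, where the shown terms are n = 2, 3, 4.
Setting n = 6 gives 7, 18 characters in each block.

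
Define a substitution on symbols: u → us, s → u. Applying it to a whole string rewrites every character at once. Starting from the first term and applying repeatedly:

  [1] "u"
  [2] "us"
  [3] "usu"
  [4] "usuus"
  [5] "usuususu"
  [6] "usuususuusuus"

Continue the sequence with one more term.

Replace each of the 13 characters of usuususuusuus in place — us u us us u us u us us u us us u — and concatenate.

usuususuusuususuususu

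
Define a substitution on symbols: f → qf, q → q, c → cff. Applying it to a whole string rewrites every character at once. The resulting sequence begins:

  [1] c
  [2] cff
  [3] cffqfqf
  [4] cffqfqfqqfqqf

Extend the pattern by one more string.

cffqfqfqqfqqfqqqfqqqf

Replace each of the 13 characters of cffqfqfqqfqqf in place — cff qf qf q qf q qf q q qf q q qf — and concatenate.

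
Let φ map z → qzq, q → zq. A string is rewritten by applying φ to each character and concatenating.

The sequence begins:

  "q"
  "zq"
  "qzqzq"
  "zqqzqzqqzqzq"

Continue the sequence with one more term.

Apply φ to zqqzqzqqzqzq symbol by symbol: z→qzq, q→zq, q→zq, z→qzq, q→zq, z→qzq, q→zq, q→zq, z→qzq, q→zq, z→qzq, q→zq; joined: qzq zq zq qzq zq qzq zq zq qzq zq qzq zq.

qzqzqzqqzqzqqzqzqzqqzqzqqzqzq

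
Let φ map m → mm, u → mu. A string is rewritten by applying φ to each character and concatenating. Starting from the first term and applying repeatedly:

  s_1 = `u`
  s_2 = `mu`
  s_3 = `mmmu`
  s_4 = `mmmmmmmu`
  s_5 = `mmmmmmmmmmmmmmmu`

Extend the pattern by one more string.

mmmmmmmmmmmmmmmmmmmmmmmmmmmmmmmu

Applying the rule to each of the 16 symbols of mmmmmmmmmmmmmmmu gives the pieces mm mm mm mm mm mm mm mm mm mm mm mm mm mm mm mu, which concatenate to the answer.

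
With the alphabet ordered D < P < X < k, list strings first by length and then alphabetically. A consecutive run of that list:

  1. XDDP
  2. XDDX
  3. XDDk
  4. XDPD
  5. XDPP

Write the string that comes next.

XDPX

The successor of XDPP increments the rightmost position that isn't already k and resets every position after it to D.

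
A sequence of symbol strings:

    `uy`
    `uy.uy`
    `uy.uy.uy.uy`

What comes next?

Each string is two copies of the previous one joined by '.'.
One more doubling of uy.uy.uy.uy gives the answer.

uy.uy.uy.uy.uy.uy.uy.uy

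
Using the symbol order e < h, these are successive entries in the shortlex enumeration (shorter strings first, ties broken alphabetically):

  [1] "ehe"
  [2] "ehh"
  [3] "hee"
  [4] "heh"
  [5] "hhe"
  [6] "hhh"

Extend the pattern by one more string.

hhh is the last string of length 3, so the next is the first of length 4: e repeated 4 times.

eeee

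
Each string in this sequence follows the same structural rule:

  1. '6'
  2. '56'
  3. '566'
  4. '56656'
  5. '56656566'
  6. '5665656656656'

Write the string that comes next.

From term 3 onward, concatenate the last term with the second-to-last: 56·6 = 566, 566·56 = 56656, …
Continuing: 5665656656656 · 56656566 gives term 7.

566565665665656656566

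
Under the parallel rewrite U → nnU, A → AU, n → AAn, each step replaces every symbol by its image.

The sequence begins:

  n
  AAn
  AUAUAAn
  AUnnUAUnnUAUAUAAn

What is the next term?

Applying the rule to each of the 17 symbols of AUnnUAUnnUAUAUAAn gives the pieces AU nnU AAn AAn nnU AU nnU AAn AAn nnU AU nnU AU nnU AU AU AAn, which concatenate to the answer.

AUnnUAAnAAnnnUAUnnUAAnAAnnnUAUnnUAUnnUAUAUAAn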